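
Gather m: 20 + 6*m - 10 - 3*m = 3*m + 10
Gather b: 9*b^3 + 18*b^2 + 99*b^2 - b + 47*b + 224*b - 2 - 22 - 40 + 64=9*b^3 + 117*b^2 + 270*b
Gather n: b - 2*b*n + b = -2*b*n + 2*b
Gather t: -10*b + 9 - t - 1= -10*b - t + 8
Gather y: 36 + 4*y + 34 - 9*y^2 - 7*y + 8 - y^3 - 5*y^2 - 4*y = -y^3 - 14*y^2 - 7*y + 78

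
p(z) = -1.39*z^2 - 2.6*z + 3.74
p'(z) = -2.78*z - 2.6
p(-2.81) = 0.07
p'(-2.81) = 5.21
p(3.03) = -16.90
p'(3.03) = -11.02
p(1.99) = -6.94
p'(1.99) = -8.13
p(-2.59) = 1.15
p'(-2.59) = 4.60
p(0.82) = 0.67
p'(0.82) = -4.88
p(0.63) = 1.55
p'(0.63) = -4.35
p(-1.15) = 4.89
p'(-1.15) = 0.60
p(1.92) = -6.38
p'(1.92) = -7.94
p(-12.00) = -165.22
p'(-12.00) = 30.76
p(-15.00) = -270.01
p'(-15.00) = 39.10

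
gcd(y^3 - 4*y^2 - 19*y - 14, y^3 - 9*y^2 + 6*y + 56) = y^2 - 5*y - 14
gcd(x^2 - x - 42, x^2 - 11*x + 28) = x - 7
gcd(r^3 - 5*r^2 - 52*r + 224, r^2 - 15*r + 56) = r - 8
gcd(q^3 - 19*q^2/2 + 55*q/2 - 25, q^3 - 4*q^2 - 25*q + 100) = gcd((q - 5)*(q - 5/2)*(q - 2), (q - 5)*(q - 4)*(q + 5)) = q - 5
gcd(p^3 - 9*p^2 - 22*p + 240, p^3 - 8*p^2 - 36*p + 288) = p^2 - 14*p + 48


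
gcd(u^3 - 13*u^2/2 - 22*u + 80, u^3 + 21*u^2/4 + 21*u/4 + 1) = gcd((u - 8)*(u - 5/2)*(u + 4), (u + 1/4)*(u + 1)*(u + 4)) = u + 4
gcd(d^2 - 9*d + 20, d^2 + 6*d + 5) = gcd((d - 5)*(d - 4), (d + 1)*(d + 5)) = 1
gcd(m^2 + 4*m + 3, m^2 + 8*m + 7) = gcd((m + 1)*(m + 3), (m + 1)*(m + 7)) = m + 1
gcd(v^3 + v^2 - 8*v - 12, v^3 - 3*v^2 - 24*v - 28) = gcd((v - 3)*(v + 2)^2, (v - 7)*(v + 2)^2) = v^2 + 4*v + 4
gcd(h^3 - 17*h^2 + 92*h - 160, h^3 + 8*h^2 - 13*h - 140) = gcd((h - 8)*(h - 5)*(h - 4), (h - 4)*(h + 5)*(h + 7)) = h - 4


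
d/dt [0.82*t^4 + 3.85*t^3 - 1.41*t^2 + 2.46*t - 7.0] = 3.28*t^3 + 11.55*t^2 - 2.82*t + 2.46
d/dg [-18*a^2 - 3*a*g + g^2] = -3*a + 2*g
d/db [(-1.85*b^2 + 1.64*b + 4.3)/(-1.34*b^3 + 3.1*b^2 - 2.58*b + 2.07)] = (-2.479*b^4 + 4.3952*b^3 + 16.975*b^2 - 34.319*b + 14.4888)/(1.7956*b^6 - 8.308*b^5 + 16.5244*b^4 - 21.5436*b^3 + 19.4904*b^2 - 10.6812*b + 4.2849)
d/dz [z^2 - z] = 2*z - 1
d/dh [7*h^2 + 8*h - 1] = 14*h + 8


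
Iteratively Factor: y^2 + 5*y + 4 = (y + 1)*(y + 4)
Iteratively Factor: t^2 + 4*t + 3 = (t + 1)*(t + 3)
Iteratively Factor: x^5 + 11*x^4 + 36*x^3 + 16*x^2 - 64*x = (x + 4)*(x^4 + 7*x^3 + 8*x^2 - 16*x) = (x + 4)^2*(x^3 + 3*x^2 - 4*x) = (x - 1)*(x + 4)^2*(x^2 + 4*x) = x*(x - 1)*(x + 4)^2*(x + 4)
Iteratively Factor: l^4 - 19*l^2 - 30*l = (l + 3)*(l^3 - 3*l^2 - 10*l) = (l + 2)*(l + 3)*(l^2 - 5*l) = l*(l + 2)*(l + 3)*(l - 5)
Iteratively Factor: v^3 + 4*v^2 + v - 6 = (v - 1)*(v^2 + 5*v + 6) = (v - 1)*(v + 2)*(v + 3)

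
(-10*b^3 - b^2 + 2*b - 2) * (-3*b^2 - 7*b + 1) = 30*b^5 + 73*b^4 - 9*b^3 - 9*b^2 + 16*b - 2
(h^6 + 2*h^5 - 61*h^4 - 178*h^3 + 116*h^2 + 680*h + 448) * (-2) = -2*h^6 - 4*h^5 + 122*h^4 + 356*h^3 - 232*h^2 - 1360*h - 896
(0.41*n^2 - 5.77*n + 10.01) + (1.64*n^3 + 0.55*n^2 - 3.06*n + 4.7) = 1.64*n^3 + 0.96*n^2 - 8.83*n + 14.71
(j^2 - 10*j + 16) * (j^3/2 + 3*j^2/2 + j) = j^5/2 - 7*j^4/2 - 6*j^3 + 14*j^2 + 16*j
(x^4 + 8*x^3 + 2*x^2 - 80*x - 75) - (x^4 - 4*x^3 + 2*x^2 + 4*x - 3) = 12*x^3 - 84*x - 72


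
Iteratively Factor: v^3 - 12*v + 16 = (v + 4)*(v^2 - 4*v + 4) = (v - 2)*(v + 4)*(v - 2)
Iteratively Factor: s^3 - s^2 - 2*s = (s)*(s^2 - s - 2) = s*(s - 2)*(s + 1)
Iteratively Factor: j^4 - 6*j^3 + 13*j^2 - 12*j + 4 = (j - 1)*(j^3 - 5*j^2 + 8*j - 4) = (j - 2)*(j - 1)*(j^2 - 3*j + 2) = (j - 2)^2*(j - 1)*(j - 1)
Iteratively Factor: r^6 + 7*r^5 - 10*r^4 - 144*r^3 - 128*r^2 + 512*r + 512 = (r - 4)*(r^5 + 11*r^4 + 34*r^3 - 8*r^2 - 160*r - 128) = (r - 4)*(r + 4)*(r^4 + 7*r^3 + 6*r^2 - 32*r - 32) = (r - 4)*(r + 1)*(r + 4)*(r^3 + 6*r^2 - 32) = (r - 4)*(r + 1)*(r + 4)^2*(r^2 + 2*r - 8) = (r - 4)*(r + 1)*(r + 4)^3*(r - 2)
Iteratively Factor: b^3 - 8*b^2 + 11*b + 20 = (b - 4)*(b^2 - 4*b - 5) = (b - 4)*(b + 1)*(b - 5)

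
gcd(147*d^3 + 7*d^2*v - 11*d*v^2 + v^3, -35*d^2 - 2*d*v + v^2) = -7*d + v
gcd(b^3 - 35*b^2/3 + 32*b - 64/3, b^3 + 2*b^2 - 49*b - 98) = 1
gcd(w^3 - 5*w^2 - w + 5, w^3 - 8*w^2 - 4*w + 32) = 1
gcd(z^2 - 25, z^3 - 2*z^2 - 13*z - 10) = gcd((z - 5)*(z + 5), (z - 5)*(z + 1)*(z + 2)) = z - 5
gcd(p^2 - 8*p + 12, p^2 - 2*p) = p - 2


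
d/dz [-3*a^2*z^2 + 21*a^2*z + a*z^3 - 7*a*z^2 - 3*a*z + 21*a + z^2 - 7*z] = -6*a^2*z + 21*a^2 + 3*a*z^2 - 14*a*z - 3*a + 2*z - 7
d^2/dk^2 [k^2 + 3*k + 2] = 2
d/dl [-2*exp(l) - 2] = -2*exp(l)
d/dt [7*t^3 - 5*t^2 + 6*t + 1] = 21*t^2 - 10*t + 6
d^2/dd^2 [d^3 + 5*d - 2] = 6*d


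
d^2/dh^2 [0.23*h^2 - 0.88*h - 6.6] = 0.460000000000000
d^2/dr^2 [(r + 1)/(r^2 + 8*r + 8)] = 2*(4*(r + 1)*(r + 4)^2 - 3*(r + 3)*(r^2 + 8*r + 8))/(r^2 + 8*r + 8)^3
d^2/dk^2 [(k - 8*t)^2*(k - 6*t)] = 6*k - 44*t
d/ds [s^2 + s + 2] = 2*s + 1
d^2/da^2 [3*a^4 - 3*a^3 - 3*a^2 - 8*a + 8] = 36*a^2 - 18*a - 6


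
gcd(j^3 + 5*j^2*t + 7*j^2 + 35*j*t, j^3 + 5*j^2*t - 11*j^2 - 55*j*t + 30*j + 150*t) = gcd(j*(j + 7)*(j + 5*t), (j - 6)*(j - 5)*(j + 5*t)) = j + 5*t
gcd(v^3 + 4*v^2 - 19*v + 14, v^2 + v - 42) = v + 7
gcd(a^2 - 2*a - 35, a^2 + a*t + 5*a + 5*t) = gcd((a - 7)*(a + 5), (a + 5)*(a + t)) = a + 5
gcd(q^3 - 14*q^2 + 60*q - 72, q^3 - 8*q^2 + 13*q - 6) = q - 6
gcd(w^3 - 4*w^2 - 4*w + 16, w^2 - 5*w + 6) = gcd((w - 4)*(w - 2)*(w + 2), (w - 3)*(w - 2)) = w - 2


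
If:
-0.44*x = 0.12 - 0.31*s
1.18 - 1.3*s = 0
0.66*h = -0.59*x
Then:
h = -0.33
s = 0.91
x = 0.37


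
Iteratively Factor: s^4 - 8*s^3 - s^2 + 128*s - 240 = (s + 4)*(s^3 - 12*s^2 + 47*s - 60) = (s - 3)*(s + 4)*(s^2 - 9*s + 20) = (s - 5)*(s - 3)*(s + 4)*(s - 4)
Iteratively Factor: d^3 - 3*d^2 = (d)*(d^2 - 3*d) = d*(d - 3)*(d)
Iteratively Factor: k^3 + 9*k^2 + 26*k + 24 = (k + 3)*(k^2 + 6*k + 8) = (k + 2)*(k + 3)*(k + 4)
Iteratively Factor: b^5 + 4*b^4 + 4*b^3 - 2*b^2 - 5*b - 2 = (b + 1)*(b^4 + 3*b^3 + b^2 - 3*b - 2) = (b + 1)*(b + 2)*(b^3 + b^2 - b - 1) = (b + 1)^2*(b + 2)*(b^2 - 1) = (b - 1)*(b + 1)^2*(b + 2)*(b + 1)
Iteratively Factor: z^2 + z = (z + 1)*(z)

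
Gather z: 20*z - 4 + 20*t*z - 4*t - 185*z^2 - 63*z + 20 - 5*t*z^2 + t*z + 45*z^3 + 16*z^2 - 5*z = -4*t + 45*z^3 + z^2*(-5*t - 169) + z*(21*t - 48) + 16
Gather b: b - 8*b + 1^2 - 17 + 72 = 56 - 7*b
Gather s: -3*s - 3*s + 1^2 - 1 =-6*s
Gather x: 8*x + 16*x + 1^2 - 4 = 24*x - 3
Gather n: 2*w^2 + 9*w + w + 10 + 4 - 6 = 2*w^2 + 10*w + 8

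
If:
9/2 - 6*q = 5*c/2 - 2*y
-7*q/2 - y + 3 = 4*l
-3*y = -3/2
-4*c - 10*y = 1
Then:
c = -3/2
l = -139/192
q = 37/24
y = 1/2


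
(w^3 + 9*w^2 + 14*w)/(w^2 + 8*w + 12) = w*(w + 7)/(w + 6)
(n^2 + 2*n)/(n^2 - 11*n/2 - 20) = 2*n*(n + 2)/(2*n^2 - 11*n - 40)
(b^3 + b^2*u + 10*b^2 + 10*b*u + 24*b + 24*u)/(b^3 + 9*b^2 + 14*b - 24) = (b + u)/(b - 1)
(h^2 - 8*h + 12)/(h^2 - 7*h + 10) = (h - 6)/(h - 5)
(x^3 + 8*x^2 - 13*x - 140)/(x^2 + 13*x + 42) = (x^2 + x - 20)/(x + 6)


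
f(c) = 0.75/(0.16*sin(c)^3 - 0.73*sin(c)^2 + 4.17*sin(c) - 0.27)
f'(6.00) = -1.49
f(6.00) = -0.50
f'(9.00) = 1.40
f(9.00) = 0.56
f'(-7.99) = 0.02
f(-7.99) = -0.14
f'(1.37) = -0.04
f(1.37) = 0.23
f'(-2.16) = 0.13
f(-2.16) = -0.17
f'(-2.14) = 0.12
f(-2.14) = -0.17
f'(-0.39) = -0.86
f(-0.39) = -0.38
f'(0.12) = -62.13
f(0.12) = 3.42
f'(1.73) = 0.04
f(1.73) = 0.23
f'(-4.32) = 0.10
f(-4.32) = 0.24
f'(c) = 0.75*(-0.48*sin(c)^2*cos(c) + 1.46*sin(c)*cos(c) - 4.17*cos(c))/(0.16*sin(c)^3 - 0.73*sin(c)^2 + 4.17*sin(c) - 0.27)^2 = (-0.36*sin(c)^2 + 1.095*sin(c) - 3.1275)*cos(c)/(0.16*sin(c)^3 - 0.73*sin(c)^2 + 4.17*sin(c) - 0.27)^2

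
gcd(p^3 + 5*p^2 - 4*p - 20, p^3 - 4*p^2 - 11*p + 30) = p - 2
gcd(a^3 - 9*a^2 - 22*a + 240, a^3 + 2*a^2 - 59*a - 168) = a - 8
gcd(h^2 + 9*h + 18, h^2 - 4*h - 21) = h + 3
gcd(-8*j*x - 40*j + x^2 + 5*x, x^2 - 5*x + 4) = 1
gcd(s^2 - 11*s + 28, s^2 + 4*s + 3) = 1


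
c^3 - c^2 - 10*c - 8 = (c - 4)*(c + 1)*(c + 2)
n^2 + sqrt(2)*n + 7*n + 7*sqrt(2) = (n + 7)*(n + sqrt(2))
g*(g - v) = g^2 - g*v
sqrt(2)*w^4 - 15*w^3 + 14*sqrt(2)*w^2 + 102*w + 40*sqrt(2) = (w - 5*sqrt(2))*(w - 4*sqrt(2))*(w + sqrt(2))*(sqrt(2)*w + 1)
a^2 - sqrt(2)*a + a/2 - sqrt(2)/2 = (a + 1/2)*(a - sqrt(2))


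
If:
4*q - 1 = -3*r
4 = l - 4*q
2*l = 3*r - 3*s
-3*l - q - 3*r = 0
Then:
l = -16/9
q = -13/9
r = 61/27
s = 31/9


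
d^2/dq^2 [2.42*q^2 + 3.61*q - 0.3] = 4.84000000000000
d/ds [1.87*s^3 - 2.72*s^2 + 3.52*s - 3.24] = 5.61*s^2 - 5.44*s + 3.52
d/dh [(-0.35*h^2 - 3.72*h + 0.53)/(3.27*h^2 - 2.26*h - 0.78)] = (12.9554*h^2 - 2.9202*h + 4.0994)/(10.6929*h^4 - 14.7804*h^3 + 0.00639999999999841*h^2 + 3.5256*h + 0.6084)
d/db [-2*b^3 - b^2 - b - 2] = -6*b^2 - 2*b - 1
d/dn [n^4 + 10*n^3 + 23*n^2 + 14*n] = 4*n^3 + 30*n^2 + 46*n + 14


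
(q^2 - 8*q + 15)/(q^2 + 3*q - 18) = (q - 5)/(q + 6)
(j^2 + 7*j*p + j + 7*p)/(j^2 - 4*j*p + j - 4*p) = (-j - 7*p)/(-j + 4*p)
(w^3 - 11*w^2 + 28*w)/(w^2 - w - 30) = w*(-w^2 + 11*w - 28)/(-w^2 + w + 30)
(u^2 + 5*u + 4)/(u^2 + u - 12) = (u + 1)/(u - 3)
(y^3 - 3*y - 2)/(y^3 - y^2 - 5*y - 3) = (y - 2)/(y - 3)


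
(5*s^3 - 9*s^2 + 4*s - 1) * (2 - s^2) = -5*s^5 + 9*s^4 + 6*s^3 - 17*s^2 + 8*s - 2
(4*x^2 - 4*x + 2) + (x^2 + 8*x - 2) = 5*x^2 + 4*x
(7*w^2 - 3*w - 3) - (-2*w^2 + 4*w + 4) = 9*w^2 - 7*w - 7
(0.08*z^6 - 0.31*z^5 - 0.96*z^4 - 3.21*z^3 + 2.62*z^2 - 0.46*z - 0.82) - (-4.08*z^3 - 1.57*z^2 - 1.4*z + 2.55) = 0.08*z^6 - 0.31*z^5 - 0.96*z^4 + 0.87*z^3 + 4.19*z^2 + 0.94*z - 3.37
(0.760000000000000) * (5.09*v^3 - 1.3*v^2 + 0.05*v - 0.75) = 3.8684*v^3 - 0.988*v^2 + 0.038*v - 0.57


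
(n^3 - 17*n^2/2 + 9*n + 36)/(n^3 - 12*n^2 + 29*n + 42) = (n^2 - 5*n/2 - 6)/(n^2 - 6*n - 7)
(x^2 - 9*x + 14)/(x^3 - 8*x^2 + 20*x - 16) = (x - 7)/(x^2 - 6*x + 8)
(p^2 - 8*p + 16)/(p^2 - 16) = (p - 4)/(p + 4)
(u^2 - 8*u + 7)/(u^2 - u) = (u - 7)/u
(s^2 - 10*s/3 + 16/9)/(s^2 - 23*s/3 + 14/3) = (s - 8/3)/(s - 7)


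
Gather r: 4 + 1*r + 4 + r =2*r + 8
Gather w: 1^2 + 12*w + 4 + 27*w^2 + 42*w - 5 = 27*w^2 + 54*w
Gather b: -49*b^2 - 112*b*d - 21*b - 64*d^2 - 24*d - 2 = -49*b^2 + b*(-112*d - 21) - 64*d^2 - 24*d - 2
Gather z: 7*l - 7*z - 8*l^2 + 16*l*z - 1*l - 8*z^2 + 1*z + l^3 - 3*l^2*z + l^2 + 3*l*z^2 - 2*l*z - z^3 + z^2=l^3 - 7*l^2 + 6*l - z^3 + z^2*(3*l - 7) + z*(-3*l^2 + 14*l - 6)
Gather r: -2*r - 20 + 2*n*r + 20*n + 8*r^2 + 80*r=20*n + 8*r^2 + r*(2*n + 78) - 20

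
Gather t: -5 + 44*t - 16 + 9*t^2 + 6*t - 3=9*t^2 + 50*t - 24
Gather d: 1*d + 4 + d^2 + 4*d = d^2 + 5*d + 4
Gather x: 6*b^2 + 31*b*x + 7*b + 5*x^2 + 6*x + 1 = 6*b^2 + 7*b + 5*x^2 + x*(31*b + 6) + 1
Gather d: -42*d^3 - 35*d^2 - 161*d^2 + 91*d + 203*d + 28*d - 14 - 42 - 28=-42*d^3 - 196*d^2 + 322*d - 84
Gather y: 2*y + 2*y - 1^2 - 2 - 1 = 4*y - 4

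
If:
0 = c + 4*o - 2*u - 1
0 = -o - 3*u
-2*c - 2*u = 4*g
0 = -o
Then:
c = 1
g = -1/2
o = 0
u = 0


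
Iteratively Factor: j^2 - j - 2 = (j + 1)*(j - 2)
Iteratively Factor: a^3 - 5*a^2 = (a)*(a^2 - 5*a) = a*(a - 5)*(a)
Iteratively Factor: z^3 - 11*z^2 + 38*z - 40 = (z - 2)*(z^2 - 9*z + 20) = (z - 4)*(z - 2)*(z - 5)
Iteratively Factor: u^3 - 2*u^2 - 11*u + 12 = (u + 3)*(u^2 - 5*u + 4) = (u - 1)*(u + 3)*(u - 4)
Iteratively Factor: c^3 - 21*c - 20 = (c - 5)*(c^2 + 5*c + 4) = (c - 5)*(c + 4)*(c + 1)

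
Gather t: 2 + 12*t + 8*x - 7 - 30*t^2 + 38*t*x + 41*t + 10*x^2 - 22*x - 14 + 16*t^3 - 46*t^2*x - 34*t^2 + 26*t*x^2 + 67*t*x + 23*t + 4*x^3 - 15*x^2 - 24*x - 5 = 16*t^3 + t^2*(-46*x - 64) + t*(26*x^2 + 105*x + 76) + 4*x^3 - 5*x^2 - 38*x - 24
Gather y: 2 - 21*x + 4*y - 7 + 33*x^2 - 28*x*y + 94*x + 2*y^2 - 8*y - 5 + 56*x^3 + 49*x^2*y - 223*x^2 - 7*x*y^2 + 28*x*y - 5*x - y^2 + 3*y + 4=56*x^3 - 190*x^2 + 68*x + y^2*(1 - 7*x) + y*(49*x^2 - 1) - 6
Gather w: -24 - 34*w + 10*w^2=10*w^2 - 34*w - 24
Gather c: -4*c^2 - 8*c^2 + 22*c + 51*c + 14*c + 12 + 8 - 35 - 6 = -12*c^2 + 87*c - 21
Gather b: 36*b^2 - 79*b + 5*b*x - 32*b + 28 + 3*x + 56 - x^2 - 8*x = 36*b^2 + b*(5*x - 111) - x^2 - 5*x + 84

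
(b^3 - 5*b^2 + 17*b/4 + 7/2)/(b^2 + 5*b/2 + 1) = (b^2 - 11*b/2 + 7)/(b + 2)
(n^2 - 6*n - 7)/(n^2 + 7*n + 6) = (n - 7)/(n + 6)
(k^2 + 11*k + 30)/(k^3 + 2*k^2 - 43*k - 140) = (k + 6)/(k^2 - 3*k - 28)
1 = 1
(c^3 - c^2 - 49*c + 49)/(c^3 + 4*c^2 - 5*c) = (c^2 - 49)/(c*(c + 5))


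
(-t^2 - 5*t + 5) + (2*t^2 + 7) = t^2 - 5*t + 12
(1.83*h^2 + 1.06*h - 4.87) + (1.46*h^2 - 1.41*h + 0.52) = 3.29*h^2 - 0.35*h - 4.35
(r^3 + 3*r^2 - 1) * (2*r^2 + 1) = 2*r^5 + 6*r^4 + r^3 + r^2 - 1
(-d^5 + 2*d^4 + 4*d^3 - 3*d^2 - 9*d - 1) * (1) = -d^5 + 2*d^4 + 4*d^3 - 3*d^2 - 9*d - 1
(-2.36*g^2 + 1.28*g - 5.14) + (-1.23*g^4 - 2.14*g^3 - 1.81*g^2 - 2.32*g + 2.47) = -1.23*g^4 - 2.14*g^3 - 4.17*g^2 - 1.04*g - 2.67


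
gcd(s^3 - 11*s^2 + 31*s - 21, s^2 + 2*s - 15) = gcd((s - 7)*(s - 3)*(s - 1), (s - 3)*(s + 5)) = s - 3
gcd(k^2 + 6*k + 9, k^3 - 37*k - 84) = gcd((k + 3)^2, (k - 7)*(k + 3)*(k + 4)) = k + 3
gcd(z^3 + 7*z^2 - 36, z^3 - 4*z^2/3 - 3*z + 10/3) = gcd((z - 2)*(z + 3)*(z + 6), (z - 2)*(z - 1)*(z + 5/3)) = z - 2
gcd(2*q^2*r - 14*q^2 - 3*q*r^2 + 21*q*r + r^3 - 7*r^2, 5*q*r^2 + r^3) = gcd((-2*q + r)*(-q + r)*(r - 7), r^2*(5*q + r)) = 1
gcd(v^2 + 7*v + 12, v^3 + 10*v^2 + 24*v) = v + 4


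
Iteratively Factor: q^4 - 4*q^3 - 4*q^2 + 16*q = (q - 2)*(q^3 - 2*q^2 - 8*q) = q*(q - 2)*(q^2 - 2*q - 8) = q*(q - 2)*(q + 2)*(q - 4)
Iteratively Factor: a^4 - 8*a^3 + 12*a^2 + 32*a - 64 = (a - 4)*(a^3 - 4*a^2 - 4*a + 16) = (a - 4)*(a - 2)*(a^2 - 2*a - 8) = (a - 4)^2*(a - 2)*(a + 2)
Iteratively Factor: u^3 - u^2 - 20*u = (u)*(u^2 - u - 20) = u*(u - 5)*(u + 4)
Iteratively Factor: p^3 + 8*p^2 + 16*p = (p + 4)*(p^2 + 4*p) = p*(p + 4)*(p + 4)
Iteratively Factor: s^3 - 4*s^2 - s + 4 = (s + 1)*(s^2 - 5*s + 4) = (s - 4)*(s + 1)*(s - 1)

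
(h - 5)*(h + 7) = h^2 + 2*h - 35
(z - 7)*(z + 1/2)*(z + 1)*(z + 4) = z^4 - 3*z^3/2 - 32*z^2 - 87*z/2 - 14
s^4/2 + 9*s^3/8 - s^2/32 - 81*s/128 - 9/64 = (s/2 + 1)*(s - 3/4)*(s + 1/4)*(s + 3/4)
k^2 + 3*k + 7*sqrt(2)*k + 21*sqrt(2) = (k + 3)*(k + 7*sqrt(2))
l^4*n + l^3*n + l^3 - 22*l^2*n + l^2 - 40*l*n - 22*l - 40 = (l - 5)*(l + 2)*(l + 4)*(l*n + 1)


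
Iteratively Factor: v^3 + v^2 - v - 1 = (v + 1)*(v^2 - 1) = (v - 1)*(v + 1)*(v + 1)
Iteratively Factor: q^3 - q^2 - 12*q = (q)*(q^2 - q - 12) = q*(q + 3)*(q - 4)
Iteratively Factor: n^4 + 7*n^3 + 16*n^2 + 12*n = (n + 2)*(n^3 + 5*n^2 + 6*n) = n*(n + 2)*(n^2 + 5*n + 6) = n*(n + 2)^2*(n + 3)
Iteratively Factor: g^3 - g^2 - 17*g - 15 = (g + 3)*(g^2 - 4*g - 5) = (g - 5)*(g + 3)*(g + 1)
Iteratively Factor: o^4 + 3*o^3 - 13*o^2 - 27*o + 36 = (o - 1)*(o^3 + 4*o^2 - 9*o - 36) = (o - 3)*(o - 1)*(o^2 + 7*o + 12) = (o - 3)*(o - 1)*(o + 3)*(o + 4)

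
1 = 1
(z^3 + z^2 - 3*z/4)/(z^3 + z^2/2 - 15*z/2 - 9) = z*(2*z - 1)/(2*(z^2 - z - 6))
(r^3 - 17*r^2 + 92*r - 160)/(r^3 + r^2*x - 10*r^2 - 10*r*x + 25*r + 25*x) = (r^2 - 12*r + 32)/(r^2 + r*x - 5*r - 5*x)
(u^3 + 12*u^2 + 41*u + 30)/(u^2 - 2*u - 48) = (u^2 + 6*u + 5)/(u - 8)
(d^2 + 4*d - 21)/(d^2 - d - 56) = (d - 3)/(d - 8)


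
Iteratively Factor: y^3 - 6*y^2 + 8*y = (y)*(y^2 - 6*y + 8) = y*(y - 4)*(y - 2)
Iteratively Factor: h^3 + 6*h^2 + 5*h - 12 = (h + 4)*(h^2 + 2*h - 3) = (h + 3)*(h + 4)*(h - 1)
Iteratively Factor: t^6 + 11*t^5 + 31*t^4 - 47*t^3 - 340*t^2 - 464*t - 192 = (t + 4)*(t^5 + 7*t^4 + 3*t^3 - 59*t^2 - 104*t - 48) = (t + 1)*(t + 4)*(t^4 + 6*t^3 - 3*t^2 - 56*t - 48) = (t + 1)*(t + 4)^2*(t^3 + 2*t^2 - 11*t - 12) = (t - 3)*(t + 1)*(t + 4)^2*(t^2 + 5*t + 4) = (t - 3)*(t + 1)*(t + 4)^3*(t + 1)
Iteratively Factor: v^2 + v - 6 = (v + 3)*(v - 2)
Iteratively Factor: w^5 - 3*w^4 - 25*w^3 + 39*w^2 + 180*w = (w)*(w^4 - 3*w^3 - 25*w^2 + 39*w + 180) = w*(w + 3)*(w^3 - 6*w^2 - 7*w + 60) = w*(w + 3)^2*(w^2 - 9*w + 20) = w*(w - 4)*(w + 3)^2*(w - 5)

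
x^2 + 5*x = x*(x + 5)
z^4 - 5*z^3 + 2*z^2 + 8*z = z*(z - 4)*(z - 2)*(z + 1)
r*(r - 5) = r^2 - 5*r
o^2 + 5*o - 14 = (o - 2)*(o + 7)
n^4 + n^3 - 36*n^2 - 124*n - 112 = (n - 7)*(n + 2)^2*(n + 4)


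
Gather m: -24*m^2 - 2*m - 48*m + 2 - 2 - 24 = -24*m^2 - 50*m - 24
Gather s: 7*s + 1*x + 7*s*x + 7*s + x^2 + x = s*(7*x + 14) + x^2 + 2*x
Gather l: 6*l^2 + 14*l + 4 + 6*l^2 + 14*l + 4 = 12*l^2 + 28*l + 8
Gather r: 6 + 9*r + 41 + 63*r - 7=72*r + 40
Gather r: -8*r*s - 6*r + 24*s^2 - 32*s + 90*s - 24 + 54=r*(-8*s - 6) + 24*s^2 + 58*s + 30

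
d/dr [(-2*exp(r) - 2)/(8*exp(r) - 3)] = 22*exp(r)/(8*exp(r) - 3)^2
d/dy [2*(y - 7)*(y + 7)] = 4*y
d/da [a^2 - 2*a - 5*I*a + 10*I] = 2*a - 2 - 5*I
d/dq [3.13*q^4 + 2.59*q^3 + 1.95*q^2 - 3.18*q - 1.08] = 12.52*q^3 + 7.77*q^2 + 3.9*q - 3.18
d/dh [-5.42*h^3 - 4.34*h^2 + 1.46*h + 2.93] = -16.26*h^2 - 8.68*h + 1.46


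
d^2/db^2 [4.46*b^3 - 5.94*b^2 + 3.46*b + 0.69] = 26.76*b - 11.88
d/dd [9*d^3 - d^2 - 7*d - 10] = 27*d^2 - 2*d - 7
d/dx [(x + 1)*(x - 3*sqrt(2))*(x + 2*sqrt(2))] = 3*x^2 - 2*sqrt(2)*x + 2*x - 12 - sqrt(2)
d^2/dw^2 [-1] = 0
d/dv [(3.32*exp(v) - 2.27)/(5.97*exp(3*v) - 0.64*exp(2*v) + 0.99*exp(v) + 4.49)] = (-39.6408*exp(3*v) + 42.7805*exp(2*v) - 2.9056*exp(v) + 17.1541)*exp(v)/(35.6409*exp(6*v) - 7.6416*exp(5*v) + 12.2302*exp(4*v) + 52.3434*exp(3*v) - 4.7671*exp(2*v) + 8.8902*exp(v) + 20.1601)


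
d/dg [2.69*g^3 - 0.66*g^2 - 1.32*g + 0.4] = 8.07*g^2 - 1.32*g - 1.32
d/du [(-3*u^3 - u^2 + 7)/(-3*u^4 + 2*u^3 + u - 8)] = (u*(9*u + 2)*(3*u^4 - 2*u^3 - u + 8) + (-12*u^3 + 6*u^2 + 1)*(3*u^3 + u^2 - 7))/(3*u^4 - 2*u^3 - u + 8)^2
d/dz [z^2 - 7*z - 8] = 2*z - 7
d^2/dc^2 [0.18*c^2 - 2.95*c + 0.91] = 0.360000000000000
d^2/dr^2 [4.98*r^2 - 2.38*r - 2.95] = 9.96000000000000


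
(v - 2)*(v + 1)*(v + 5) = v^3 + 4*v^2 - 7*v - 10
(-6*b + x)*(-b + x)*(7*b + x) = 42*b^3 - 43*b^2*x + x^3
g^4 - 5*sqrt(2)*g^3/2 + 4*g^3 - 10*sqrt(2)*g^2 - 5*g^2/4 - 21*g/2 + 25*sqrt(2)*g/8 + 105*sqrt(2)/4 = (g - 3/2)*(g + 2)*(g + 7/2)*(g - 5*sqrt(2)/2)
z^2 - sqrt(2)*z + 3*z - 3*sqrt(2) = (z + 3)*(z - sqrt(2))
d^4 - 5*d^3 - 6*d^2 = d^2*(d - 6)*(d + 1)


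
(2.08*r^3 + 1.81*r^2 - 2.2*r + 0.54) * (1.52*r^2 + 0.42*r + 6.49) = 3.1616*r^5 + 3.6248*r^4 + 10.9154*r^3 + 11.6437*r^2 - 14.0512*r + 3.5046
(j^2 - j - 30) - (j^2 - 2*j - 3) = j - 27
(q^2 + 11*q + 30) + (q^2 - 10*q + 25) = 2*q^2 + q + 55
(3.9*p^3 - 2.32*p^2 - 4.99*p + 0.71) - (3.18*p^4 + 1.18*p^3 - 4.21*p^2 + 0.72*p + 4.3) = -3.18*p^4 + 2.72*p^3 + 1.89*p^2 - 5.71*p - 3.59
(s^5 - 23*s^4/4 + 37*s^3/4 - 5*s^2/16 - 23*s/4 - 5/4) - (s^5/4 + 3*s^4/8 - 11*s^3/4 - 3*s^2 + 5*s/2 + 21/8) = 3*s^5/4 - 49*s^4/8 + 12*s^3 + 43*s^2/16 - 33*s/4 - 31/8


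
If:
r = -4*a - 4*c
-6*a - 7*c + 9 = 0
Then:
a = -7*r/4 - 9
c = 3*r/2 + 9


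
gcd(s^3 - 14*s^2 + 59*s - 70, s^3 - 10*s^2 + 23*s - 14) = s^2 - 9*s + 14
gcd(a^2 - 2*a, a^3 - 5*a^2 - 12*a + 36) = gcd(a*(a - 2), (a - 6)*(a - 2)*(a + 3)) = a - 2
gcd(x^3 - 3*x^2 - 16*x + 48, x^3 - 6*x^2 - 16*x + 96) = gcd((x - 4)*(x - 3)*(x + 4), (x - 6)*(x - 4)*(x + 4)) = x^2 - 16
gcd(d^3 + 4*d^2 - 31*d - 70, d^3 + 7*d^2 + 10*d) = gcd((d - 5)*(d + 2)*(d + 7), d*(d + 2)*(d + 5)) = d + 2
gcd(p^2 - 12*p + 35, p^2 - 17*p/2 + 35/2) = p - 5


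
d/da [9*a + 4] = 9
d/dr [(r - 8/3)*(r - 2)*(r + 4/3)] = 3*r^2 - 20*r/3 - 8/9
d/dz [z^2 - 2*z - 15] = 2*z - 2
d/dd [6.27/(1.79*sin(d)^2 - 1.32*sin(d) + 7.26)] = (8.2764 - 22.4466*sin(d))*cos(d)/(1.79*sin(d)^2 - 1.32*sin(d) + 7.26)^2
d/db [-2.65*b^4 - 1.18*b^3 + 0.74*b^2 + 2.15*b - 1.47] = -10.6*b^3 - 3.54*b^2 + 1.48*b + 2.15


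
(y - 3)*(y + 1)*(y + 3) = y^3 + y^2 - 9*y - 9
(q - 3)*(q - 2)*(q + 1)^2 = q^4 - 3*q^3 - 3*q^2 + 7*q + 6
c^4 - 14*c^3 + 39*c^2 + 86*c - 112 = (c - 8)*(c - 7)*(c - 1)*(c + 2)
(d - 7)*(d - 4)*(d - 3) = d^3 - 14*d^2 + 61*d - 84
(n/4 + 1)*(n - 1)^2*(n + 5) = n^4/4 + 7*n^3/4 + 3*n^2/4 - 31*n/4 + 5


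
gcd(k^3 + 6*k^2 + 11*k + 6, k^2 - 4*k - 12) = k + 2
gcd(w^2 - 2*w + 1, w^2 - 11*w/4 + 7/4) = w - 1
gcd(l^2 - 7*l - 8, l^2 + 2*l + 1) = l + 1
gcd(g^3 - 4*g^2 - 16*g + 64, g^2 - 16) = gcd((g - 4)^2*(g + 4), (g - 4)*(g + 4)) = g^2 - 16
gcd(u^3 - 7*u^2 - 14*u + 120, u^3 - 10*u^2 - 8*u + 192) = u^2 - 2*u - 24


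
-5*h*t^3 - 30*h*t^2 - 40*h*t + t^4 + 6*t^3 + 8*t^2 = t*(-5*h + t)*(t + 2)*(t + 4)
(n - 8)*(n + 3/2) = n^2 - 13*n/2 - 12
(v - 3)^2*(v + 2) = v^3 - 4*v^2 - 3*v + 18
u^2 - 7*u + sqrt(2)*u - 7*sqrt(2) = (u - 7)*(u + sqrt(2))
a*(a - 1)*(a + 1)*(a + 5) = a^4 + 5*a^3 - a^2 - 5*a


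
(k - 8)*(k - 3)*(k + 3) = k^3 - 8*k^2 - 9*k + 72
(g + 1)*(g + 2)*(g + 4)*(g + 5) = g^4 + 12*g^3 + 49*g^2 + 78*g + 40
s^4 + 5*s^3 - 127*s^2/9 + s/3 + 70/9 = (s - 5/3)*(s - 1)*(s + 2/3)*(s + 7)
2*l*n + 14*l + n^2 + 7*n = (2*l + n)*(n + 7)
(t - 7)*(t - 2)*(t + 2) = t^3 - 7*t^2 - 4*t + 28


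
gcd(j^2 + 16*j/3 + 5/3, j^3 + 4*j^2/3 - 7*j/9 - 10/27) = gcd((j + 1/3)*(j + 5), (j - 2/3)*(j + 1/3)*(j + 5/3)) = j + 1/3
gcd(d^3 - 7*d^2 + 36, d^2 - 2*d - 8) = d + 2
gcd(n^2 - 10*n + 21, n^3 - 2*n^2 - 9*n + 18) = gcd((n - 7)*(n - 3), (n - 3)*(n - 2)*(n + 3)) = n - 3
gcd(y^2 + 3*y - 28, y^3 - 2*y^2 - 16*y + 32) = y - 4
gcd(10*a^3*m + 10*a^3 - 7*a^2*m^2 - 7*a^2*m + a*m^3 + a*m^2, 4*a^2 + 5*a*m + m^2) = 1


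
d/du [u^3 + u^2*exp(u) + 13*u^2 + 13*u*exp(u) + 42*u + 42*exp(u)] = u^2*exp(u) + 3*u^2 + 15*u*exp(u) + 26*u + 55*exp(u) + 42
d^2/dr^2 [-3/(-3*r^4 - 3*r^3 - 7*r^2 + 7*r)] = 6*(-r*(18*r^2 + 9*r + 7)*(3*r^3 + 3*r^2 + 7*r - 7) + (12*r^3 + 9*r^2 + 14*r - 7)^2)/(r^3*(3*r^3 + 3*r^2 + 7*r - 7)^3)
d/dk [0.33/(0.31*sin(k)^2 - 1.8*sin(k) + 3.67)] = (0.594 - 0.2046*sin(k))*cos(k)/(0.31*sin(k)^2 - 1.8*sin(k) + 3.67)^2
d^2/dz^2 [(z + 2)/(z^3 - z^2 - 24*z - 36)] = 6*(z^2 - 3*z + 9)/(z^6 - 9*z^5 - 27*z^4 + 297*z^3 + 486*z^2 - 2916*z - 5832)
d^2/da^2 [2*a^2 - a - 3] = 4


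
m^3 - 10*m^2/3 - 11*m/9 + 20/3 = (m - 3)*(m - 5/3)*(m + 4/3)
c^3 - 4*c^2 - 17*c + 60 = (c - 5)*(c - 3)*(c + 4)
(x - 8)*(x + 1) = x^2 - 7*x - 8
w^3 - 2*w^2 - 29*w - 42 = (w - 7)*(w + 2)*(w + 3)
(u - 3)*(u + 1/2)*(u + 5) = u^3 + 5*u^2/2 - 14*u - 15/2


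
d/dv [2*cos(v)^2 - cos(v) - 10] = (1 - 4*cos(v))*sin(v)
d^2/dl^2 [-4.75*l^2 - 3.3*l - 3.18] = -9.50000000000000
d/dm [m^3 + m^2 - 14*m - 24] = 3*m^2 + 2*m - 14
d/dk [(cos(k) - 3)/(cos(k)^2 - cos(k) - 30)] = (cos(k)^2 - 6*cos(k) + 33)*sin(k)/(sin(k)^2 + cos(k) + 29)^2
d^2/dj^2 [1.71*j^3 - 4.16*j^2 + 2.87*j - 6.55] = 10.26*j - 8.32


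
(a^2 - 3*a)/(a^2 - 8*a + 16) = a*(a - 3)/(a^2 - 8*a + 16)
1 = 1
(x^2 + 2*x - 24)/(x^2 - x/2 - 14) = 2*(x + 6)/(2*x + 7)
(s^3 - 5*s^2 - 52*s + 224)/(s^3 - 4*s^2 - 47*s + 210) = (s^2 - 12*s + 32)/(s^2 - 11*s + 30)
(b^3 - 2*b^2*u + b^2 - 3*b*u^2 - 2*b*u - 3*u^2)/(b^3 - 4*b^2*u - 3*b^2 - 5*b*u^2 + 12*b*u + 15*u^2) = (-b^2 + 3*b*u - b + 3*u)/(-b^2 + 5*b*u + 3*b - 15*u)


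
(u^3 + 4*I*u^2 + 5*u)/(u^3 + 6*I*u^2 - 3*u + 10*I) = u/(u + 2*I)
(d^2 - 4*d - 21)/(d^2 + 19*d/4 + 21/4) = 4*(d - 7)/(4*d + 7)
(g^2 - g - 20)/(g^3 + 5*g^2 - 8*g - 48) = (g - 5)/(g^2 + g - 12)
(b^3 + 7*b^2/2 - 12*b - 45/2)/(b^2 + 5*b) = b - 3/2 - 9/(2*b)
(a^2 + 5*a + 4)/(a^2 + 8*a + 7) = (a + 4)/(a + 7)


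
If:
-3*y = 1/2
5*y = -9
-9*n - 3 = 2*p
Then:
No Solution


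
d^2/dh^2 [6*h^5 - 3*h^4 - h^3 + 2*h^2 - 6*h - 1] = 120*h^3 - 36*h^2 - 6*h + 4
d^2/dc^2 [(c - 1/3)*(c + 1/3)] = 2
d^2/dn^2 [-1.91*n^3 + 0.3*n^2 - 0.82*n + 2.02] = 0.6 - 11.46*n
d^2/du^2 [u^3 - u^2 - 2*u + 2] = 6*u - 2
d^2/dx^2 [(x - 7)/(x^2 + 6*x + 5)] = 2*((1 - 3*x)*(x^2 + 6*x + 5) + 4*(x - 7)*(x + 3)^2)/(x^2 + 6*x + 5)^3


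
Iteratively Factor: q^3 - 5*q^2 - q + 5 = (q + 1)*(q^2 - 6*q + 5) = (q - 5)*(q + 1)*(q - 1)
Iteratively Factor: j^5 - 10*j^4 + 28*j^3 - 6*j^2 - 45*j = (j - 3)*(j^4 - 7*j^3 + 7*j^2 + 15*j) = (j - 5)*(j - 3)*(j^3 - 2*j^2 - 3*j) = j*(j - 5)*(j - 3)*(j^2 - 2*j - 3) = j*(j - 5)*(j - 3)^2*(j + 1)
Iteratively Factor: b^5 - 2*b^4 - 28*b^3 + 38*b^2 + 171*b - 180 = (b - 5)*(b^4 + 3*b^3 - 13*b^2 - 27*b + 36) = (b - 5)*(b - 1)*(b^3 + 4*b^2 - 9*b - 36) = (b - 5)*(b - 3)*(b - 1)*(b^2 + 7*b + 12) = (b - 5)*(b - 3)*(b - 1)*(b + 3)*(b + 4)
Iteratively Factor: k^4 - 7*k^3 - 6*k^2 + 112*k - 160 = (k - 5)*(k^3 - 2*k^2 - 16*k + 32) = (k - 5)*(k - 2)*(k^2 - 16) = (k - 5)*(k - 4)*(k - 2)*(k + 4)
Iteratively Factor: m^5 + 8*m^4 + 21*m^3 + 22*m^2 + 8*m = (m)*(m^4 + 8*m^3 + 21*m^2 + 22*m + 8) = m*(m + 2)*(m^3 + 6*m^2 + 9*m + 4) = m*(m + 1)*(m + 2)*(m^2 + 5*m + 4) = m*(m + 1)^2*(m + 2)*(m + 4)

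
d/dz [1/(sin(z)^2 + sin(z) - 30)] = -(2*sin(z) + 1)*cos(z)/(sin(z)^2 + sin(z) - 30)^2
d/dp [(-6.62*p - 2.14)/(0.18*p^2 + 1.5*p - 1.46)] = (1.1916*p^2 + 0.7704*p + 12.8752)/(0.0324*p^4 + 0.54*p^3 + 1.7244*p^2 - 4.38*p + 2.1316)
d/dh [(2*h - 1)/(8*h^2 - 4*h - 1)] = 2*(-8*h^2 + 8*h - 3)/(64*h^4 - 64*h^3 + 8*h + 1)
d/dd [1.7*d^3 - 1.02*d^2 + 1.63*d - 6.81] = 5.1*d^2 - 2.04*d + 1.63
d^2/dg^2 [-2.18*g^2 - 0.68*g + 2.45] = -4.36000000000000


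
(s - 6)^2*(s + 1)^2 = s^4 - 10*s^3 + 13*s^2 + 60*s + 36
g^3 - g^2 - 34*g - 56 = (g - 7)*(g + 2)*(g + 4)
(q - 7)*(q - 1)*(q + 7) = q^3 - q^2 - 49*q + 49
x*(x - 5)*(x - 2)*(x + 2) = x^4 - 5*x^3 - 4*x^2 + 20*x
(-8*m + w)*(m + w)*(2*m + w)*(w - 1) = -16*m^3*w + 16*m^3 - 22*m^2*w^2 + 22*m^2*w - 5*m*w^3 + 5*m*w^2 + w^4 - w^3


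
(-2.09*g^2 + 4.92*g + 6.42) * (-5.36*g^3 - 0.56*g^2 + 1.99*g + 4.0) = 11.2024*g^5 - 25.2008*g^4 - 41.3255*g^3 - 2.1644*g^2 + 32.4558*g + 25.68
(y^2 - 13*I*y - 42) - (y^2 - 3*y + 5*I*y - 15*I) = 3*y - 18*I*y - 42 + 15*I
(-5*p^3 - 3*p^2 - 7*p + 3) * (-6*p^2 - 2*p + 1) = 30*p^5 + 28*p^4 + 43*p^3 - 7*p^2 - 13*p + 3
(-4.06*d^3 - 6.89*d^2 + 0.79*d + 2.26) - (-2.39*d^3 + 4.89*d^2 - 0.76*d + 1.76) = -1.67*d^3 - 11.78*d^2 + 1.55*d + 0.5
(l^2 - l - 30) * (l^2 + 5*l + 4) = l^4 + 4*l^3 - 31*l^2 - 154*l - 120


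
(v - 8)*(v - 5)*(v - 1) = v^3 - 14*v^2 + 53*v - 40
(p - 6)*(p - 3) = p^2 - 9*p + 18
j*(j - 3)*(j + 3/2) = j^3 - 3*j^2/2 - 9*j/2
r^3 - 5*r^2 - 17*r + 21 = (r - 7)*(r - 1)*(r + 3)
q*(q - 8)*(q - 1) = q^3 - 9*q^2 + 8*q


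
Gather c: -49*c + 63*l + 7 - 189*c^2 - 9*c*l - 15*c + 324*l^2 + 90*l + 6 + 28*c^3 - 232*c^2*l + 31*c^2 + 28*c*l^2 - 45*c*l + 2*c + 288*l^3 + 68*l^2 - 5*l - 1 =28*c^3 + c^2*(-232*l - 158) + c*(28*l^2 - 54*l - 62) + 288*l^3 + 392*l^2 + 148*l + 12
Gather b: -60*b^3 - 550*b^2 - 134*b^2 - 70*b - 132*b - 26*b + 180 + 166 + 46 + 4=-60*b^3 - 684*b^2 - 228*b + 396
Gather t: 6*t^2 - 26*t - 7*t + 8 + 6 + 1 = 6*t^2 - 33*t + 15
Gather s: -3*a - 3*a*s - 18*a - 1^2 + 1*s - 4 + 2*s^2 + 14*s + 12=-21*a + 2*s^2 + s*(15 - 3*a) + 7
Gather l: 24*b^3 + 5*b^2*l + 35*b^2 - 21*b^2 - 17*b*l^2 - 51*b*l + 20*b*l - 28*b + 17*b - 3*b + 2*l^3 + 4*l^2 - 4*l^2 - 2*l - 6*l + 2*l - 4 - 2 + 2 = 24*b^3 + 14*b^2 - 17*b*l^2 - 14*b + 2*l^3 + l*(5*b^2 - 31*b - 6) - 4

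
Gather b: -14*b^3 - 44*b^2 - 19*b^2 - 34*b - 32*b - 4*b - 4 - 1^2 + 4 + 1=-14*b^3 - 63*b^2 - 70*b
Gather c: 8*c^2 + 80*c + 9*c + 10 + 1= 8*c^2 + 89*c + 11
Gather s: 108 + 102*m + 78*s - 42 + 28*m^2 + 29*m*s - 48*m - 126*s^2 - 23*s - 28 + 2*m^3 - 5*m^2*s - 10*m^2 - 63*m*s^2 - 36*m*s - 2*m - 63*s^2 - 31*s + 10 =2*m^3 + 18*m^2 + 52*m + s^2*(-63*m - 189) + s*(-5*m^2 - 7*m + 24) + 48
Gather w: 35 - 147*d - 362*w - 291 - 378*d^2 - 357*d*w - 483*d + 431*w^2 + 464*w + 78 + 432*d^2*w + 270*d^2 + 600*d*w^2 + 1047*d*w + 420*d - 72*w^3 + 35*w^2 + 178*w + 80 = -108*d^2 - 210*d - 72*w^3 + w^2*(600*d + 466) + w*(432*d^2 + 690*d + 280) - 98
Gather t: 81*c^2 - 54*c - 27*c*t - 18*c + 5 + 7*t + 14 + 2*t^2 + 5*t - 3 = 81*c^2 - 72*c + 2*t^2 + t*(12 - 27*c) + 16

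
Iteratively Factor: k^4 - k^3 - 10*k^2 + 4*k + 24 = (k - 2)*(k^3 + k^2 - 8*k - 12) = (k - 3)*(k - 2)*(k^2 + 4*k + 4) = (k - 3)*(k - 2)*(k + 2)*(k + 2)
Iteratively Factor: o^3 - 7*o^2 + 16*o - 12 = (o - 3)*(o^2 - 4*o + 4) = (o - 3)*(o - 2)*(o - 2)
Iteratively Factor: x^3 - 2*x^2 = (x - 2)*(x^2) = x*(x - 2)*(x)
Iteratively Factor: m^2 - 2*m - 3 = (m + 1)*(m - 3)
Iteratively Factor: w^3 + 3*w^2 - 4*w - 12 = (w - 2)*(w^2 + 5*w + 6) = (w - 2)*(w + 2)*(w + 3)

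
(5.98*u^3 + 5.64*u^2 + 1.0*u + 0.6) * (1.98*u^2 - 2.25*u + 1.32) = 11.8404*u^5 - 2.2878*u^4 - 2.8164*u^3 + 6.3828*u^2 - 0.0299999999999998*u + 0.792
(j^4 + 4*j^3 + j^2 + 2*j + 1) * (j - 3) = j^5 + j^4 - 11*j^3 - j^2 - 5*j - 3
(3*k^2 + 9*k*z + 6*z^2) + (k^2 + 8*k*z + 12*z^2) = 4*k^2 + 17*k*z + 18*z^2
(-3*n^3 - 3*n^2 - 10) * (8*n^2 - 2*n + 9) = -24*n^5 - 18*n^4 - 21*n^3 - 107*n^2 + 20*n - 90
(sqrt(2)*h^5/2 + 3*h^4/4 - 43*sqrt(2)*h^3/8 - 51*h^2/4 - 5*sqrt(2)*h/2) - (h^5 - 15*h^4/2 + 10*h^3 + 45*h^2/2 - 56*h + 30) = -h^5 + sqrt(2)*h^5/2 + 33*h^4/4 - 10*h^3 - 43*sqrt(2)*h^3/8 - 141*h^2/4 - 5*sqrt(2)*h/2 + 56*h - 30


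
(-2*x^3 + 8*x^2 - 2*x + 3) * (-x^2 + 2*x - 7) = 2*x^5 - 12*x^4 + 32*x^3 - 63*x^2 + 20*x - 21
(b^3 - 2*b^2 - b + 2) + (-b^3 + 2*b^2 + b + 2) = 4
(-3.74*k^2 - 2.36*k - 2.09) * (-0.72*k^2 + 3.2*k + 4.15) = 2.6928*k^4 - 10.2688*k^3 - 21.5682*k^2 - 16.482*k - 8.6735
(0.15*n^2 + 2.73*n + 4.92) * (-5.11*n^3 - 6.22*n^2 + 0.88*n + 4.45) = -0.7665*n^5 - 14.8833*n^4 - 41.9898*n^3 - 27.5325*n^2 + 16.4781*n + 21.894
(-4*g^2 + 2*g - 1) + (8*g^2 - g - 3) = 4*g^2 + g - 4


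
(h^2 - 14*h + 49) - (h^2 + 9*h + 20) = 29 - 23*h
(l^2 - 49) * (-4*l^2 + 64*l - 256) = -4*l^4 + 64*l^3 - 60*l^2 - 3136*l + 12544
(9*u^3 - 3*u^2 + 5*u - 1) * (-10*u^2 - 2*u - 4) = -90*u^5 + 12*u^4 - 80*u^3 + 12*u^2 - 18*u + 4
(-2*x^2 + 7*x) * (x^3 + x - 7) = -2*x^5 + 7*x^4 - 2*x^3 + 21*x^2 - 49*x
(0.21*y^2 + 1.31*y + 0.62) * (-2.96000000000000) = -0.6216*y^2 - 3.8776*y - 1.8352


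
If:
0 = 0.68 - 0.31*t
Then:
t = 2.19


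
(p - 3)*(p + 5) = p^2 + 2*p - 15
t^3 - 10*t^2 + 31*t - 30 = (t - 5)*(t - 3)*(t - 2)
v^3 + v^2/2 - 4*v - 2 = (v - 2)*(v + 1/2)*(v + 2)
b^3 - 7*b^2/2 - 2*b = b*(b - 4)*(b + 1/2)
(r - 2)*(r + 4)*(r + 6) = r^3 + 8*r^2 + 4*r - 48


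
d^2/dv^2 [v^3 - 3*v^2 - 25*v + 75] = 6*v - 6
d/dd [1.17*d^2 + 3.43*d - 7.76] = 2.34*d + 3.43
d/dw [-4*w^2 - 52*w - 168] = -8*w - 52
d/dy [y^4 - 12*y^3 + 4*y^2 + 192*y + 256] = 4*y^3 - 36*y^2 + 8*y + 192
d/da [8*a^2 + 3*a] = 16*a + 3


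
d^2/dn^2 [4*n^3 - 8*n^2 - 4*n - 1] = 24*n - 16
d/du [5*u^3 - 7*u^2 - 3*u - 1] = 15*u^2 - 14*u - 3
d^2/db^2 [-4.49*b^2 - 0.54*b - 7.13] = -8.98000000000000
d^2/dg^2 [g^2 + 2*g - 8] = 2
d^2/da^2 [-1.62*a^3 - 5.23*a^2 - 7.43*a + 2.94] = -9.72*a - 10.46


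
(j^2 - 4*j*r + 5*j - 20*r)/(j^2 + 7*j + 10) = (j - 4*r)/(j + 2)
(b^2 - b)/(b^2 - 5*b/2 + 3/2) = 2*b/(2*b - 3)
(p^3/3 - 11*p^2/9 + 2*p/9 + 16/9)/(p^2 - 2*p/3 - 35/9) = (-3*p^3 + 11*p^2 - 2*p - 16)/(-9*p^2 + 6*p + 35)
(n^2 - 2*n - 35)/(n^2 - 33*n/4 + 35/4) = 4*(n + 5)/(4*n - 5)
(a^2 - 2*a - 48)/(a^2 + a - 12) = (a^2 - 2*a - 48)/(a^2 + a - 12)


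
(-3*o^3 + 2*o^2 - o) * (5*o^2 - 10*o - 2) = -15*o^5 + 40*o^4 - 19*o^3 + 6*o^2 + 2*o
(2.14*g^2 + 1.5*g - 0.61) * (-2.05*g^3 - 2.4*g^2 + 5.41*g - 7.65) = -4.387*g^5 - 8.211*g^4 + 9.2279*g^3 - 6.792*g^2 - 14.7751*g + 4.6665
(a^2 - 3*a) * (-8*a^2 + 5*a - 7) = -8*a^4 + 29*a^3 - 22*a^2 + 21*a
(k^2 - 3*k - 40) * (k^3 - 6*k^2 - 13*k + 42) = k^5 - 9*k^4 - 35*k^3 + 321*k^2 + 394*k - 1680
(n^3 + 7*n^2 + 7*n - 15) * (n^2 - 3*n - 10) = n^5 + 4*n^4 - 24*n^3 - 106*n^2 - 25*n + 150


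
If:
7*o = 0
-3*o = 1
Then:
No Solution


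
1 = 1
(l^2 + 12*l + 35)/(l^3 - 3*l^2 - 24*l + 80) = (l + 7)/(l^2 - 8*l + 16)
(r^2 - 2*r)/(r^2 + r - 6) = r/(r + 3)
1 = 1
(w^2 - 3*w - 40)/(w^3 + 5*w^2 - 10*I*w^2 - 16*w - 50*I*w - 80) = (w - 8)/(w^2 - 10*I*w - 16)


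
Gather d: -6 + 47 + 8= 49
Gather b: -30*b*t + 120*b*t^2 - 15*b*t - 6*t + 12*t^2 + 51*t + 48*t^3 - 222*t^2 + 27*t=b*(120*t^2 - 45*t) + 48*t^3 - 210*t^2 + 72*t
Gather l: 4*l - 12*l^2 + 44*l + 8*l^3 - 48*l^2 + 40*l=8*l^3 - 60*l^2 + 88*l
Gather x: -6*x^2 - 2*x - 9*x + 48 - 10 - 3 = -6*x^2 - 11*x + 35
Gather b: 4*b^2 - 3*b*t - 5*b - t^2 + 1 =4*b^2 + b*(-3*t - 5) - t^2 + 1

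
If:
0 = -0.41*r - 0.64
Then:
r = -1.56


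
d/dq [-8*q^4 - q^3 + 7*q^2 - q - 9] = -32*q^3 - 3*q^2 + 14*q - 1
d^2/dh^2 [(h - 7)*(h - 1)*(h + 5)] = 6*h - 6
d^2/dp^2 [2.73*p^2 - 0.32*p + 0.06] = 5.46000000000000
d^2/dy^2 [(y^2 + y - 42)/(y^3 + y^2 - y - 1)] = 2*(y^4 + y^3 - 249*y^2 + 171*y - 84)/(y^7 + y^6 - 3*y^5 - 3*y^4 + 3*y^3 + 3*y^2 - y - 1)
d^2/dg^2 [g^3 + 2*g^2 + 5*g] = 6*g + 4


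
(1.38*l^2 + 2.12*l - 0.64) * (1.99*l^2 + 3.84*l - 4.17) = 2.7462*l^4 + 9.518*l^3 + 1.1126*l^2 - 11.298*l + 2.6688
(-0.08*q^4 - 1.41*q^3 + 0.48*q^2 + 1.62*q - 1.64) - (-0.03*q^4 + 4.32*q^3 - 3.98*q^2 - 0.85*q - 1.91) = -0.05*q^4 - 5.73*q^3 + 4.46*q^2 + 2.47*q + 0.27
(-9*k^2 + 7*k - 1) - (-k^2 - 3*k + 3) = -8*k^2 + 10*k - 4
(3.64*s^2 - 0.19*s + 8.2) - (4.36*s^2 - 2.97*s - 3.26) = -0.72*s^2 + 2.78*s + 11.46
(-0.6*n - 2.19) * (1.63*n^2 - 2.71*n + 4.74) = -0.978*n^3 - 1.9437*n^2 + 3.0909*n - 10.3806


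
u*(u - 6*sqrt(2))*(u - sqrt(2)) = u^3 - 7*sqrt(2)*u^2 + 12*u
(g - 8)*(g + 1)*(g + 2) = g^3 - 5*g^2 - 22*g - 16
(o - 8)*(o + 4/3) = o^2 - 20*o/3 - 32/3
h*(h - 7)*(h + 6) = h^3 - h^2 - 42*h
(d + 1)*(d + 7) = d^2 + 8*d + 7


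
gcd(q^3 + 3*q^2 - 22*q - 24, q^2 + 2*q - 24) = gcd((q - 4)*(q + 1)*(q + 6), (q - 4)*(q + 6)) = q^2 + 2*q - 24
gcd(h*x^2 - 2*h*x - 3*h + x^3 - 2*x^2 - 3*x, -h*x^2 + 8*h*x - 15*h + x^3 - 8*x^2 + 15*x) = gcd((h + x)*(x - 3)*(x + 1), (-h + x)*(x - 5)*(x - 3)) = x - 3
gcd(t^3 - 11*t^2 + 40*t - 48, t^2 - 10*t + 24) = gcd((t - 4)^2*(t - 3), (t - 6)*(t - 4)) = t - 4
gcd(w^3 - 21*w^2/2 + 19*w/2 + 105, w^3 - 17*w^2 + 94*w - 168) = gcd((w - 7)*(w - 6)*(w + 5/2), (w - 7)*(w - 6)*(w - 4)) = w^2 - 13*w + 42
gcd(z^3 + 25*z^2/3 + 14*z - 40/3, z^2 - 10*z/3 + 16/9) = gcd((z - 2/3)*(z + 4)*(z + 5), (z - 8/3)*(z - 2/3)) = z - 2/3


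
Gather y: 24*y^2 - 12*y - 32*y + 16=24*y^2 - 44*y + 16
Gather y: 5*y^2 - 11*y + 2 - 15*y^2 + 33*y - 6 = -10*y^2 + 22*y - 4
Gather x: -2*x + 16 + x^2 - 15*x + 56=x^2 - 17*x + 72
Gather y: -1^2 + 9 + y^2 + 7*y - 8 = y^2 + 7*y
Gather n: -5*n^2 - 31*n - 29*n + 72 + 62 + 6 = -5*n^2 - 60*n + 140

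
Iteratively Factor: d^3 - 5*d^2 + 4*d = (d)*(d^2 - 5*d + 4) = d*(d - 4)*(d - 1)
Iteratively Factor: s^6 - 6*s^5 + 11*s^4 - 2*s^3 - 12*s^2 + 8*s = (s)*(s^5 - 6*s^4 + 11*s^3 - 2*s^2 - 12*s + 8) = s*(s - 2)*(s^4 - 4*s^3 + 3*s^2 + 4*s - 4) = s*(s - 2)^2*(s^3 - 2*s^2 - s + 2) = s*(s - 2)^2*(s + 1)*(s^2 - 3*s + 2) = s*(s - 2)^2*(s - 1)*(s + 1)*(s - 2)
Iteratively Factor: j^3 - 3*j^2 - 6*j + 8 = (j - 4)*(j^2 + j - 2) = (j - 4)*(j - 1)*(j + 2)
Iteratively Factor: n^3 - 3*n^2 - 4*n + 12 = (n + 2)*(n^2 - 5*n + 6) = (n - 3)*(n + 2)*(n - 2)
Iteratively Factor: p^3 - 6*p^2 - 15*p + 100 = (p - 5)*(p^2 - p - 20) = (p - 5)^2*(p + 4)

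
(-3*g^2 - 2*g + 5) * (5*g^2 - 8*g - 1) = -15*g^4 + 14*g^3 + 44*g^2 - 38*g - 5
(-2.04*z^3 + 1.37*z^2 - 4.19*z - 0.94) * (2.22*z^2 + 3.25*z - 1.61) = -4.5288*z^5 - 3.5886*z^4 - 1.5649*z^3 - 17.91*z^2 + 3.6909*z + 1.5134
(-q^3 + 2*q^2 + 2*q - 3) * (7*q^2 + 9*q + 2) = -7*q^5 + 5*q^4 + 30*q^3 + q^2 - 23*q - 6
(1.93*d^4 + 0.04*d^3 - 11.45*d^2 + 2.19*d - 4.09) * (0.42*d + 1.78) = 0.8106*d^5 + 3.4522*d^4 - 4.7378*d^3 - 19.4612*d^2 + 2.1804*d - 7.2802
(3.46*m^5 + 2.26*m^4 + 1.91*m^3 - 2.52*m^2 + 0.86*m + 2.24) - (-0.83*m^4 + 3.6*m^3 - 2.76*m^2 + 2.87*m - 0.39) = 3.46*m^5 + 3.09*m^4 - 1.69*m^3 + 0.24*m^2 - 2.01*m + 2.63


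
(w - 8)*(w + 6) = w^2 - 2*w - 48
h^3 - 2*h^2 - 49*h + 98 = (h - 7)*(h - 2)*(h + 7)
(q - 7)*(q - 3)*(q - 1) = q^3 - 11*q^2 + 31*q - 21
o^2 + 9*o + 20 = (o + 4)*(o + 5)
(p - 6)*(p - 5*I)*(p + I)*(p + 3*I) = p^4 - 6*p^3 - I*p^3 + 17*p^2 + 6*I*p^2 - 102*p + 15*I*p - 90*I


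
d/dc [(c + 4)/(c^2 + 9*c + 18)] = (c^2 + 9*c - (c + 4)*(2*c + 9) + 18)/(c^2 + 9*c + 18)^2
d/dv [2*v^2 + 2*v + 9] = 4*v + 2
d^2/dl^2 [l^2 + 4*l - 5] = 2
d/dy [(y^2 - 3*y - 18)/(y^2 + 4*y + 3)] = 7/(y^2 + 2*y + 1)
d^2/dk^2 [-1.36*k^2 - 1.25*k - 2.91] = -2.72000000000000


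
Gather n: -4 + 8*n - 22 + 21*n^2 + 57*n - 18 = 21*n^2 + 65*n - 44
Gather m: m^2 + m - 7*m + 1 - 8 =m^2 - 6*m - 7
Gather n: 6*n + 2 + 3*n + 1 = 9*n + 3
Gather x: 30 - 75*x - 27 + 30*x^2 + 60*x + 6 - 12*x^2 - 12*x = 18*x^2 - 27*x + 9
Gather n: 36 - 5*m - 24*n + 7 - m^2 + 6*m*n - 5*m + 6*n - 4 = -m^2 - 10*m + n*(6*m - 18) + 39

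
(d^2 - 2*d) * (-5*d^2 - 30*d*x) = -5*d^4 - 30*d^3*x + 10*d^3 + 60*d^2*x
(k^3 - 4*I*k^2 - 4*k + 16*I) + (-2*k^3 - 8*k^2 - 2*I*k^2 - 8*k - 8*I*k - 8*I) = -k^3 - 8*k^2 - 6*I*k^2 - 12*k - 8*I*k + 8*I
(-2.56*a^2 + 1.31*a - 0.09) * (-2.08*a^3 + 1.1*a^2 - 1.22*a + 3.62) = 5.3248*a^5 - 5.5408*a^4 + 4.7514*a^3 - 10.9644*a^2 + 4.852*a - 0.3258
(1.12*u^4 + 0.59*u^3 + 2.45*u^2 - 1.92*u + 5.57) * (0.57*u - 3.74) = 0.6384*u^5 - 3.8525*u^4 - 0.8101*u^3 - 10.2574*u^2 + 10.3557*u - 20.8318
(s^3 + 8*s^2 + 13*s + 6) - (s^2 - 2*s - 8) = s^3 + 7*s^2 + 15*s + 14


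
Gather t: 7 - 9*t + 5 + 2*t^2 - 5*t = 2*t^2 - 14*t + 12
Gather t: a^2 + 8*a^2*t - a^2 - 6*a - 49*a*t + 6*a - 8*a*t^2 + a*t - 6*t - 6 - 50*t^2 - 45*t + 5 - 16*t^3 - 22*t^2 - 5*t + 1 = -16*t^3 + t^2*(-8*a - 72) + t*(8*a^2 - 48*a - 56)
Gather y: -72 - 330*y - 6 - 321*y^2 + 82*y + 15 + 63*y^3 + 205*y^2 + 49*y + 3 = 63*y^3 - 116*y^2 - 199*y - 60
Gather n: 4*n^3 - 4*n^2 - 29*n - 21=4*n^3 - 4*n^2 - 29*n - 21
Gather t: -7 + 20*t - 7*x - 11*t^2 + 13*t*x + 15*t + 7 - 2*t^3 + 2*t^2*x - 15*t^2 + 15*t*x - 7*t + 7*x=-2*t^3 + t^2*(2*x - 26) + t*(28*x + 28)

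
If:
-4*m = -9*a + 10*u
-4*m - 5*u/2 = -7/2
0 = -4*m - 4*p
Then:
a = 5*u/6 + 7/18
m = 7/8 - 5*u/8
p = 5*u/8 - 7/8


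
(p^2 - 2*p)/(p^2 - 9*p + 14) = p/(p - 7)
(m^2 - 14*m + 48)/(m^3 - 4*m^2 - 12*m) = (m - 8)/(m*(m + 2))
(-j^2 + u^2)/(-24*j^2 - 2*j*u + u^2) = (j^2 - u^2)/(24*j^2 + 2*j*u - u^2)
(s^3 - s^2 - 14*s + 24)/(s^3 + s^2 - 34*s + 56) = (s^2 + s - 12)/(s^2 + 3*s - 28)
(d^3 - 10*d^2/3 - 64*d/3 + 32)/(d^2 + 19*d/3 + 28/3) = (3*d^2 - 22*d + 24)/(3*d + 7)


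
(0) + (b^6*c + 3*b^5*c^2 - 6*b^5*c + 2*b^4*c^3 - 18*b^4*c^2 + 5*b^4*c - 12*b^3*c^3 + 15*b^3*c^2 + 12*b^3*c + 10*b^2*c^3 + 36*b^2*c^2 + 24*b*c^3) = b^6*c + 3*b^5*c^2 - 6*b^5*c + 2*b^4*c^3 - 18*b^4*c^2 + 5*b^4*c - 12*b^3*c^3 + 15*b^3*c^2 + 12*b^3*c + 10*b^2*c^3 + 36*b^2*c^2 + 24*b*c^3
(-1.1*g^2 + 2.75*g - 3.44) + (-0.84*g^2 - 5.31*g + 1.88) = -1.94*g^2 - 2.56*g - 1.56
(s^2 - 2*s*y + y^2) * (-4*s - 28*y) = -4*s^3 - 20*s^2*y + 52*s*y^2 - 28*y^3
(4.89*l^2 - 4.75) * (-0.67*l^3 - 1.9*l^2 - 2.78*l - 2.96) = -3.2763*l^5 - 9.291*l^4 - 10.4117*l^3 - 5.4494*l^2 + 13.205*l + 14.06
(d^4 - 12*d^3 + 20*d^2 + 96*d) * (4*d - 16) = 4*d^5 - 64*d^4 + 272*d^3 + 64*d^2 - 1536*d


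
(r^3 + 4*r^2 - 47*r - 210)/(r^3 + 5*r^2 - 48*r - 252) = (r + 5)/(r + 6)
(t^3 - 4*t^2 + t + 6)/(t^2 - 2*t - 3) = t - 2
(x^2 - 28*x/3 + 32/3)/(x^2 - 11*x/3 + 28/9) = 3*(x - 8)/(3*x - 7)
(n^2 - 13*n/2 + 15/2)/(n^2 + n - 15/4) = 2*(n - 5)/(2*n + 5)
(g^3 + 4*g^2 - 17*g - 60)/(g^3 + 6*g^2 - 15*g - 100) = (g + 3)/(g + 5)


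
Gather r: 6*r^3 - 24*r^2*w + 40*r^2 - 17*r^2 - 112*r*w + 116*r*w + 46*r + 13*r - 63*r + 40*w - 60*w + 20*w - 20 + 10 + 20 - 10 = 6*r^3 + r^2*(23 - 24*w) + r*(4*w - 4)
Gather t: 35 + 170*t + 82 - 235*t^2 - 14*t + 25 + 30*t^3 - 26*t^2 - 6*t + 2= 30*t^3 - 261*t^2 + 150*t + 144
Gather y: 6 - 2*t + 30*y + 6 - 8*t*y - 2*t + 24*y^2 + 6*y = -4*t + 24*y^2 + y*(36 - 8*t) + 12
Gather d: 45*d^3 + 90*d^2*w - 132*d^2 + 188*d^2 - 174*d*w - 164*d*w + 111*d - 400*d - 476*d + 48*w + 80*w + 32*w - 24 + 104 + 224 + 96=45*d^3 + d^2*(90*w + 56) + d*(-338*w - 765) + 160*w + 400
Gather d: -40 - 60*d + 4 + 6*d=-54*d - 36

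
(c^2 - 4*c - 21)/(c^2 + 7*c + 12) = (c - 7)/(c + 4)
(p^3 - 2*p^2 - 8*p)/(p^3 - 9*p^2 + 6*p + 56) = p/(p - 7)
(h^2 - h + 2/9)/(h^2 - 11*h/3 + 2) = (h - 1/3)/(h - 3)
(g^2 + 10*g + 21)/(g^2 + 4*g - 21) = (g + 3)/(g - 3)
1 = 1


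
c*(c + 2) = c^2 + 2*c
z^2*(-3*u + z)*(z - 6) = -3*u*z^3 + 18*u*z^2 + z^4 - 6*z^3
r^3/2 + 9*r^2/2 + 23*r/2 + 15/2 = (r/2 + 1/2)*(r + 3)*(r + 5)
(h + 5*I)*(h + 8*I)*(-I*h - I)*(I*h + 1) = h^4 + h^3 + 12*I*h^3 - 27*h^2 + 12*I*h^2 - 27*h + 40*I*h + 40*I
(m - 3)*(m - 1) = m^2 - 4*m + 3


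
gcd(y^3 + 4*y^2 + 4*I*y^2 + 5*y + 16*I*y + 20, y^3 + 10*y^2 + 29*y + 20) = y + 4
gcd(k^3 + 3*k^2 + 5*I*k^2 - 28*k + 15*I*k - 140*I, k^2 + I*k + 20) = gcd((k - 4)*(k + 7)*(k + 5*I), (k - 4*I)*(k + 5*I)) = k + 5*I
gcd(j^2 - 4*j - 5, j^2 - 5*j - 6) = j + 1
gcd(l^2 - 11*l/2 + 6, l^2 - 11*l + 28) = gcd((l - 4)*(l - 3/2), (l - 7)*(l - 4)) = l - 4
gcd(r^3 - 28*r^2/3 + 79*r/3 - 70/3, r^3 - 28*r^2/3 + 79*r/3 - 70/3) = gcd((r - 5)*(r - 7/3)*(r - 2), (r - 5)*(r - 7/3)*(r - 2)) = r^3 - 28*r^2/3 + 79*r/3 - 70/3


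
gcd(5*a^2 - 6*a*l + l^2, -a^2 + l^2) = a - l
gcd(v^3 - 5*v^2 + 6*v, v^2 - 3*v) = v^2 - 3*v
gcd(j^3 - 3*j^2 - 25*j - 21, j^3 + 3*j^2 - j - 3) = j^2 + 4*j + 3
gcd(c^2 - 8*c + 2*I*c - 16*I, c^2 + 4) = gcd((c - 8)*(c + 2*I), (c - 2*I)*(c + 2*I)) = c + 2*I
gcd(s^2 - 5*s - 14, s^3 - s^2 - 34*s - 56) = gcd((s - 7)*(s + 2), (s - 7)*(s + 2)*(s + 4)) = s^2 - 5*s - 14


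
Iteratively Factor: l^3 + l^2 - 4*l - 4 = (l + 1)*(l^2 - 4) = (l + 1)*(l + 2)*(l - 2)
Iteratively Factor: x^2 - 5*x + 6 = (x - 3)*(x - 2)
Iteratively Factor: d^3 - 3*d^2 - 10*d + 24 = (d - 2)*(d^2 - d - 12) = (d - 2)*(d + 3)*(d - 4)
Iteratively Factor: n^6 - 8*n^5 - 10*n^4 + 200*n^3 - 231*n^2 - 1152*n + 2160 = (n - 4)*(n^5 - 4*n^4 - 26*n^3 + 96*n^2 + 153*n - 540) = (n - 4)*(n + 3)*(n^4 - 7*n^3 - 5*n^2 + 111*n - 180) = (n - 4)*(n - 3)*(n + 3)*(n^3 - 4*n^2 - 17*n + 60) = (n - 4)*(n - 3)^2*(n + 3)*(n^2 - n - 20) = (n - 4)*(n - 3)^2*(n + 3)*(n + 4)*(n - 5)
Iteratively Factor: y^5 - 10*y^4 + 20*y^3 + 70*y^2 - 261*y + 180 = (y - 4)*(y^4 - 6*y^3 - 4*y^2 + 54*y - 45) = (y - 4)*(y + 3)*(y^3 - 9*y^2 + 23*y - 15) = (y - 5)*(y - 4)*(y + 3)*(y^2 - 4*y + 3) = (y - 5)*(y - 4)*(y - 1)*(y + 3)*(y - 3)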